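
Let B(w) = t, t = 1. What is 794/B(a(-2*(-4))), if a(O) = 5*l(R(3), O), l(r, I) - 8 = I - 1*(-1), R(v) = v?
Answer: 794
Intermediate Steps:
l(r, I) = 9 + I (l(r, I) = 8 + (I - 1*(-1)) = 8 + (I + 1) = 8 + (1 + I) = 9 + I)
a(O) = 45 + 5*O (a(O) = 5*(9 + O) = 45 + 5*O)
B(w) = 1
794/B(a(-2*(-4))) = 794/1 = 794*1 = 794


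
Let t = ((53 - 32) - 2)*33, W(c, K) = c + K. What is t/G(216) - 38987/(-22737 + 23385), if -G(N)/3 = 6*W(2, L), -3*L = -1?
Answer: -340625/4536 ≈ -75.094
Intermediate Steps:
L = ⅓ (L = -⅓*(-1) = ⅓ ≈ 0.33333)
W(c, K) = K + c
G(N) = -42 (G(N) = -18*(⅓ + 2) = -18*7/3 = -3*14 = -42)
t = 627 (t = (21 - 2)*33 = 19*33 = 627)
t/G(216) - 38987/(-22737 + 23385) = 627/(-42) - 38987/(-22737 + 23385) = 627*(-1/42) - 38987/648 = -209/14 - 38987*1/648 = -209/14 - 38987/648 = -340625/4536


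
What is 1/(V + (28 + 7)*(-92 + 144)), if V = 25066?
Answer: 1/26886 ≈ 3.7194e-5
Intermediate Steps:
1/(V + (28 + 7)*(-92 + 144)) = 1/(25066 + (28 + 7)*(-92 + 144)) = 1/(25066 + 35*52) = 1/(25066 + 1820) = 1/26886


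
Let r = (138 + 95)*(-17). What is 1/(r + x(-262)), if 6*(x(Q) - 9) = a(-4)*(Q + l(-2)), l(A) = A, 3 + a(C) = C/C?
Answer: -1/3864 ≈ -0.00025880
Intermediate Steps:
a(C) = -2 (a(C) = -3 + C/C = -3 + 1 = -2)
r = -3961 (r = 233*(-17) = -3961)
x(Q) = 29/3 - Q/3 (x(Q) = 9 + (-2*(Q - 2))/6 = 9 + (-2*(-2 + Q))/6 = 9 + (4 - 2*Q)/6 = 9 + (⅔ - Q/3) = 29/3 - Q/3)
1/(r + x(-262)) = 1/(-3961 + (29/3 - ⅓*(-262))) = 1/(-3961 + (29/3 + 262/3)) = 1/(-3961 + 97) = 1/(-3864) = -1/3864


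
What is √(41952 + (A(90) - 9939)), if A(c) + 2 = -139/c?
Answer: √28808510/30 ≈ 178.91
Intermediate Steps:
A(c) = -2 - 139/c
√(41952 + (A(90) - 9939)) = √(41952 + ((-2 - 139/90) - 9939)) = √(41952 + (-319/90 - 9939)) = √(41952 - 894829/90) = √(2880851/90) = √28808510/30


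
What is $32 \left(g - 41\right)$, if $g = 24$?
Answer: $-544$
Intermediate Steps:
$32 \left(g - 41\right) = 32 \left(24 - 41\right) = 32 \left(-17\right) = -544$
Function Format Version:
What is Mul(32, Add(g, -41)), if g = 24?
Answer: -544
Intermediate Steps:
Mul(32, Add(g, -41)) = Mul(32, Add(24, -41)) = Mul(32, -17) = -544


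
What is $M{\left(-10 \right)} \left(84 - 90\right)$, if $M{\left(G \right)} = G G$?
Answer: $-600$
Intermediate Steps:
$M{\left(G \right)} = G^{2}$
$M{\left(-10 \right)} \left(84 - 90\right) = \left(-10\right)^{2} \left(84 - 90\right) = 100 \left(-6\right) = -600$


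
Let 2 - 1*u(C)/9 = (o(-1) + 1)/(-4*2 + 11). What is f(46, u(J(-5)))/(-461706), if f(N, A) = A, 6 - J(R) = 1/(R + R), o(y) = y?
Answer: -3/76951 ≈ -3.8986e-5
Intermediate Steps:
J(R) = 6 - 1/(2*R) (J(R) = 6 - 1/(R + R) = 6 - 1/(2*R))
u(C) = 18 (u(C) = 18 - 9*(-1 + 1)/(-4*2 + 11) = 18 - 0/(-8 + 11) = 18 - 0/3 = 18 - 9*0 = 18 + 0 = 18)
f(46, u(J(-5)))/(-461706) = 18/(-461706) = 18*(-1/461706) = -3/76951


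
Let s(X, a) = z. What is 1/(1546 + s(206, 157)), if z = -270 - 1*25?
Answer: 1/1251 ≈ 0.00079936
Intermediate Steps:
z = -295 (z = -270 - 25 = -295)
s(X, a) = -295
1/(1546 + s(206, 157)) = 1/(1546 - 295) = 1/1251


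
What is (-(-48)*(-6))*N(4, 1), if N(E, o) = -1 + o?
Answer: 0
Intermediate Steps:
(-(-48)*(-6))*N(4, 1) = (-(-48)*(-6))*(-1 + 1) = -16*18*0 = -288*0 = 0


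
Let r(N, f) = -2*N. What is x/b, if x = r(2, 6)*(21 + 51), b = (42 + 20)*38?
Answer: -72/589 ≈ -0.12224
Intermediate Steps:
b = 2356 (b = 62*38 = 2356)
x = -288 (x = (-2*2)*(21 + 51) = -4*72 = -288)
x/b = -288/2356 = -288*1/2356 = -72/589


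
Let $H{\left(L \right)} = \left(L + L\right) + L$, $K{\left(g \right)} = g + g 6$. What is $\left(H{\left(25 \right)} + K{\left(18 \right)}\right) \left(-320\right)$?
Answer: $-64320$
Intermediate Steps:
$K{\left(g \right)} = 7 g$ ($K{\left(g \right)} = g + 6 g = 7 g$)
$H{\left(L \right)} = 3 L$ ($H{\left(L \right)} = 2 L + L = 3 L$)
$\left(H{\left(25 \right)} + K{\left(18 \right)}\right) \left(-320\right) = \left(3 \cdot 25 + 7 \cdot 18\right) \left(-320\right) = \left(75 + 126\right) \left(-320\right) = 201 \left(-320\right) = -64320$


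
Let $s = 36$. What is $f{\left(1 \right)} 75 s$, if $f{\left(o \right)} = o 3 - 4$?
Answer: $-2700$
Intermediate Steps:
$f{\left(o \right)} = -4 + 3 o$ ($f{\left(o \right)} = 3 o - 4 = -4 + 3 o$)
$f{\left(1 \right)} 75 s = \left(-4 + 3 \cdot 1\right) 75 \cdot 36 = \left(-4 + 3\right) 75 \cdot 36 = \left(-1\right) 75 \cdot 36 = \left(-75\right) 36 = -2700$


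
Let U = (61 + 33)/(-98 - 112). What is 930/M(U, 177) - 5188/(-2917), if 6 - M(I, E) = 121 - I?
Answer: -110978057/17679937 ≈ -6.2771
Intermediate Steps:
U = -47/105 (U = 94/(-210) = 94*(-1/210) = -47/105 ≈ -0.44762)
M(I, E) = -115 + I (M(I, E) = 6 - (121 - I) = 6 + (-121 + I) = -115 + I)
930/M(U, 177) - 5188/(-2917) = 930/(-115 - 47/105) - 5188/(-2917) = 930/(-12122/105) - 5188*(-1/2917) = 930*(-105/12122) + 5188/2917 = -48825/6061 + 5188/2917 = -110978057/17679937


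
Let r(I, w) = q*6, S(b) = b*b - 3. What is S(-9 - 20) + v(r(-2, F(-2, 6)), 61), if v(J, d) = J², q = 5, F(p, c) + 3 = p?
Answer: 1738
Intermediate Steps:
F(p, c) = -3 + p
S(b) = -3 + b² (S(b) = b² - 3 = -3 + b²)
r(I, w) = 30 (r(I, w) = 5*6 = 30)
S(-9 - 20) + v(r(-2, F(-2, 6)), 61) = (-3 + (-9 - 20)²) + 30² = (-3 + (-29)²) + 900 = (-3 + 841) + 900 = 838 + 900 = 1738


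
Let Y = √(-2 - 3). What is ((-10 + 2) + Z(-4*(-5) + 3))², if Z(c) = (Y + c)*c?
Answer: 268796 + 23966*I*√5 ≈ 2.688e+5 + 53590.0*I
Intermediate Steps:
Y = I*√5 (Y = √(-5) = I*√5 ≈ 2.2361*I)
Z(c) = c*(c + I*√5) (Z(c) = (I*√5 + c)*c = (c + I*√5)*c = c*(c + I*√5))
((-10 + 2) + Z(-4*(-5) + 3))² = ((-10 + 2) + (-4*(-5) + 3)*((-4*(-5) + 3) + I*√5))² = (-8 + (20 + 3)*((20 + 3) + I*√5))² = (-8 + 23*(23 + I*√5))² = (-8 + (529 + 23*I*√5))² = (521 + 23*I*√5)²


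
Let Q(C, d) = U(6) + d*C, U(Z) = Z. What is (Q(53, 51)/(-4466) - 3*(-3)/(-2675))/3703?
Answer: -1040967/6319724950 ≈ -0.00016472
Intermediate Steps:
Q(C, d) = 6 + C*d (Q(C, d) = 6 + d*C = 6 + C*d)
(Q(53, 51)/(-4466) - 3*(-3)/(-2675))/3703 = ((6 + 53*51)/(-4466) - 3*(-3)/(-2675))/3703 = ((6 + 2703)*(-1/4466) + 9*(-1/2675))*(1/3703) = (2709*(-1/4466) - 9/2675)*(1/3703) = (-387/638 - 9/2675)*(1/3703) = -1040967/1706650*1/3703 = -1040967/6319724950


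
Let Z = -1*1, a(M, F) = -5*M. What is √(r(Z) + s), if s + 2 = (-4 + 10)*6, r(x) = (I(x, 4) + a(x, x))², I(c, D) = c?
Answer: 5*√2 ≈ 7.0711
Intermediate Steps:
Z = -1
r(x) = 16*x² (r(x) = (x - 5*x)² = (-4*x)² = 16*x²)
s = 34 (s = -2 + (-4 + 10)*6 = -2 + 6*6 = -2 + 36 = 34)
√(r(Z) + s) = √(16*(-1)² + 34) = √(16*1 + 34) = √(16 + 34) = √50 = 5*√2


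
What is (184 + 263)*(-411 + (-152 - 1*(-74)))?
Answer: -218583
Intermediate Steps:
(184 + 263)*(-411 + (-152 - 1*(-74))) = 447*(-411 + (-152 + 74)) = 447*(-411 - 78) = 447*(-489) = -218583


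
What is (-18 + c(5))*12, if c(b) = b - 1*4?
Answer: -204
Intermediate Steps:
c(b) = -4 + b (c(b) = b - 4 = -4 + b)
(-18 + c(5))*12 = (-18 + (-4 + 5))*12 = (-18 + 1)*12 = -17*12 = -204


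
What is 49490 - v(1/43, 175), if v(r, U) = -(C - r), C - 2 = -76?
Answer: 2124887/43 ≈ 49416.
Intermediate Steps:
C = -74 (C = 2 - 76 = -74)
v(r, U) = 74 + r (v(r, U) = -(-74 - r) = 74 + r)
49490 - v(1/43, 175) = 49490 - (74 + 1/43) = 49490 - 1*3183/43 = 49490 - 3183/43 = 2124887/43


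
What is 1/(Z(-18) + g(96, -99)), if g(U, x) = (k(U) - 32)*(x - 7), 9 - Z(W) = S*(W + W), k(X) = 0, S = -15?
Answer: 1/2861 ≈ 0.00034953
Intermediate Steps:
Z(W) = 9 + 30*W (Z(W) = 9 - (-15)*(W + W) = 9 - (-15)*2*W = 9 - (-30)*W = 9 + 30*W)
g(U, x) = 224 - 32*x (g(U, x) = (0 - 32)*(x - 7) = -32*(-7 + x) = 224 - 32*x)
1/(Z(-18) + g(96, -99)) = 1/((9 + 30*(-18)) + (224 - 32*(-99))) = 1/((9 - 540) + (224 + 3168)) = 1/(-531 + 3392) = 1/2861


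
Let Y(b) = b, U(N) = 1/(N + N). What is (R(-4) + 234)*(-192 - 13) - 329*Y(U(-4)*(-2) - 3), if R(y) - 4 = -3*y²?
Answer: -152181/4 ≈ -38045.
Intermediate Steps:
U(N) = 1/(2*N)
R(y) = 4 - 3*y²
(R(-4) + 234)*(-192 - 13) - 329*Y(U(-4)*(-2) - 3) = ((4 - 3*(-4)²) + 234)*(-192 - 13) - 329*(((½)/(-4))*(-2) - 3) = ((4 - 3*16) + 234)*(-205) - 329*(((½)*(-¼))*(-2) - 3) = ((4 - 48) + 234)*(-205) - 329*(-⅛*(-2) - 3) = (-44 + 234)*(-205) - 329*(¼ - 3) = 190*(-205) - 329*(-11/4) = -38950 + 3619/4 = -152181/4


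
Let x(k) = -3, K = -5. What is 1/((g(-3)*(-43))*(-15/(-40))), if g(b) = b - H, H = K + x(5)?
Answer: -8/645 ≈ -0.012403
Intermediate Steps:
H = -8 (H = -5 - 3 = -8)
g(b) = 8 + b (g(b) = b - 1*(-8) = b + 8 = 8 + b)
1/((g(-3)*(-43))*(-15/(-40))) = 1/(((8 - 3)*(-43))*(-15/(-40))) = 1/((5*(-43))*(-15*(-1/40))) = 1/(-215*3/8) = 1/(-645/8) = -8/645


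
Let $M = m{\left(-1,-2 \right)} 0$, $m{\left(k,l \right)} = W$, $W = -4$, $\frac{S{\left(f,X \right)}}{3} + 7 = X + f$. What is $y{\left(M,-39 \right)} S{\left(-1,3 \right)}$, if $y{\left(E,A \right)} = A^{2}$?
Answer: $-22815$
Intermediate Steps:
$S{\left(f,X \right)} = -21 + 3 X + 3 f$ ($S{\left(f,X \right)} = -21 + 3 \left(X + f\right) = -21 + \left(3 X + 3 f\right) = -21 + 3 X + 3 f$)
$m{\left(k,l \right)} = -4$
$M = 0$ ($M = \left(-4\right) 0 = 0$)
$y{\left(M,-39 \right)} S{\left(-1,3 \right)} = \left(-39\right)^{2} \left(-21 + 3 \cdot 3 + 3 \left(-1\right)\right) = 1521 \left(-21 + 9 - 3\right) = 1521 \left(-15\right) = -22815$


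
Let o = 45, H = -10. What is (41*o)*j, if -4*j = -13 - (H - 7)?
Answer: -1845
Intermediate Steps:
j = -1 (j = -(-13 - (-10 - 7))/4 = -(-13 - 1*(-17))/4 = -(-13 + 17)/4 = -¼*4 = -1)
(41*o)*j = (41*45)*(-1) = 1845*(-1) = -1845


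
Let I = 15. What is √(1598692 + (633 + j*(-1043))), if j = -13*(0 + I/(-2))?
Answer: √5990530/2 ≈ 1223.8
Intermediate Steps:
j = 195/2 (j = -13*(0 + 15/(-2)) = -13*(0 + 15*(-½)) = -13*(0 - 15/2) = -13*(-15/2) = 195/2 ≈ 97.500)
√(1598692 + (633 + j*(-1043))) = √(1598692 + (633 + (195/2)*(-1043))) = √(1598692 + (633 - 203385/2)) = √(1598692 - 202119/2) = √(2995265/2) = √5990530/2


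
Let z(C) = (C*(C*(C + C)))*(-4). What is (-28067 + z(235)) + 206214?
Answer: -103644853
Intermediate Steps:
z(C) = -8*C³ (z(C) = (C*(C*(2*C)))*(-4) = (C*(2*C²))*(-4) = (2*C³)*(-4) = -8*C³)
(-28067 + z(235)) + 206214 = (-28067 - 8*235³) + 206214 = (-28067 - 8*12977875) + 206214 = (-28067 - 103823000) + 206214 = -103851067 + 206214 = -103644853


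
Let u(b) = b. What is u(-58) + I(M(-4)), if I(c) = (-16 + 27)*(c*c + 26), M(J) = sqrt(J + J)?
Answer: 140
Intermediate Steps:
M(J) = sqrt(2)*sqrt(J) (M(J) = sqrt(2*J) = sqrt(2)*sqrt(J))
I(c) = 286 + 11*c**2 (I(c) = 11*(c**2 + 26) = 11*(26 + c**2) = 286 + 11*c**2)
u(-58) + I(M(-4)) = -58 + (286 + 11*(sqrt(2)*sqrt(-4))**2) = -58 + (286 + 11*(sqrt(2)*(2*I))**2) = -58 + (286 + 11*(2*I*sqrt(2))**2) = -58 + (286 + 11*(-8)) = -58 + (286 - 88) = -58 + 198 = 140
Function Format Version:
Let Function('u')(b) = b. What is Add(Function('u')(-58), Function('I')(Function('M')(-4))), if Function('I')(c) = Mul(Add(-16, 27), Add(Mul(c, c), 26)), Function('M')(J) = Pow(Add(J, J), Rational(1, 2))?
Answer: 140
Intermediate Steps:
Function('M')(J) = Mul(Pow(2, Rational(1, 2)), Pow(J, Rational(1, 2))) (Function('M')(J) = Pow(Mul(2, J), Rational(1, 2)) = Mul(Pow(2, Rational(1, 2)), Pow(J, Rational(1, 2))))
Function('I')(c) = Add(286, Mul(11, Pow(c, 2))) (Function('I')(c) = Mul(11, Add(Pow(c, 2), 26)) = Mul(11, Add(26, Pow(c, 2))) = Add(286, Mul(11, Pow(c, 2))))
Add(Function('u')(-58), Function('I')(Function('M')(-4))) = Add(-58, Add(286, Mul(11, Pow(Mul(Pow(2, Rational(1, 2)), Pow(-4, Rational(1, 2))), 2)))) = Add(-58, Add(286, Mul(11, Pow(Mul(Pow(2, Rational(1, 2)), Mul(2, I)), 2)))) = Add(-58, Add(286, Mul(11, Pow(Mul(2, I, Pow(2, Rational(1, 2))), 2)))) = Add(-58, Add(286, Mul(11, -8))) = Add(-58, Add(286, -88)) = Add(-58, 198) = 140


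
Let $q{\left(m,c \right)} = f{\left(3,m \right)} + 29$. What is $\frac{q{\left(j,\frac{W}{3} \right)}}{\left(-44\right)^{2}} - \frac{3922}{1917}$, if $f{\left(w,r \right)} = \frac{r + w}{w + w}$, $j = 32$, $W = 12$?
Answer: $- \frac{1368403}{674784} \approx -2.0279$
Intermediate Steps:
$f{\left(w,r \right)} = \frac{r + w}{2 w}$
$q{\left(m,c \right)} = \frac{59}{2} + \frac{m}{6}$ ($q{\left(m,c \right)} = \frac{m + 3}{2 \cdot 3} + 29 = \frac{1}{2} \cdot \frac{1}{3} \left(3 + m\right) + 29 = \left(\frac{1}{2} + \frac{m}{6}\right) + 29 = \frac{59}{2} + \frac{m}{6}$)
$\frac{q{\left(j,\frac{W}{3} \right)}}{\left(-44\right)^{2}} - \frac{3922}{1917} = \frac{\frac{59}{2} + \frac{1}{6} \cdot 32}{\left(-44\right)^{2}} - \frac{3922}{1917} = \frac{\frac{59}{2} + \frac{16}{3}}{1936} - \frac{3922}{1917} = \frac{209}{6} \cdot \frac{1}{1936} - \frac{3922}{1917} = \frac{19}{1056} - \frac{3922}{1917} = - \frac{1368403}{674784}$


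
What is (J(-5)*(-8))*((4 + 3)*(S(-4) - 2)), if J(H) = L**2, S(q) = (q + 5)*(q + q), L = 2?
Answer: 2240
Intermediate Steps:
S(q) = 2*q*(5 + q) (S(q) = (5 + q)*(2*q) = 2*q*(5 + q))
J(H) = 4 (J(H) = 2**2 = 4)
(J(-5)*(-8))*((4 + 3)*(S(-4) - 2)) = (4*(-8))*((4 + 3)*(2*(-4)*(5 - 4) - 2)) = -224*(2*(-4)*1 - 2) = -224*(-8 - 2) = -224*(-10) = -32*(-70) = 2240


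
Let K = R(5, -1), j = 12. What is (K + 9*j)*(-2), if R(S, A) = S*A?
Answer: -206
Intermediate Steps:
R(S, A) = A*S
K = -5 (K = -1*5 = -5)
(K + 9*j)*(-2) = (-5 + 9*12)*(-2) = (-5 + 108)*(-2) = 103*(-2) = -206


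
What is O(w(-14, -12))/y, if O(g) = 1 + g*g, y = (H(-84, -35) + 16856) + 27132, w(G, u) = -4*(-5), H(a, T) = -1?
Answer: 401/43987 ≈ 0.0091163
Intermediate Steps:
w(G, u) = 20
y = 43987 (y = (-1 + 16856) + 27132 = 16855 + 27132 = 43987)
O(g) = 1 + g²
O(w(-14, -12))/y = (1 + 20²)/43987 = (1 + 400)*(1/43987) = 401*(1/43987) = 401/43987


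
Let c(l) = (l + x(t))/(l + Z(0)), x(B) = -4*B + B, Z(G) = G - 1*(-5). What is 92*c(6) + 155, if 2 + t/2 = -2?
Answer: 4465/11 ≈ 405.91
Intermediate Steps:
t = -8 (t = -4 + 2*(-2) = -4 - 4 = -8)
Z(G) = 5 + G (Z(G) = G + 5 = 5 + G)
x(B) = -3*B
c(l) = (24 + l)/(5 + l) (c(l) = (l - 3*(-8))/(l + (5 + 0)) = (l + 24)/(l + 5) = (24 + l)/(5 + l))
92*c(6) + 155 = 92*((24 + 6)/(5 + 6)) + 155 = 92*(30/11) + 155 = 2760/11 + 155 = 4465/11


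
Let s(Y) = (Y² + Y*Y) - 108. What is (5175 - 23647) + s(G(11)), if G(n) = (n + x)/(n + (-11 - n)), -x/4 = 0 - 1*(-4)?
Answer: -2248130/121 ≈ -18580.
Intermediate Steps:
x = -16 (x = -4*(0 - 1*(-4)) = -4*(0 + 4) = -4*4 = -16)
G(n) = 16/11 - n/11 (G(n) = (n - 16)/(n + (-11 - n)) = (-16 + n)/(-11) = (-16 + n)*(-1/11) = 16/11 - n/11)
s(Y) = -108 + 2*Y² (s(Y) = (Y² + Y²) - 108 = 2*Y² - 108 = -108 + 2*Y²)
(5175 - 23647) + s(G(11)) = (5175 - 23647) + (-108 + 2*(16/11 - 1/11*11)²) = -18472 + (-108 + 2*(16/11 - 1)²) = -18472 + (-108 + 2*(5/11)²) = -18472 + (-108 + 2*(25/121)) = -18472 + (-108 + 50/121) = -18472 - 13018/121 = -2248130/121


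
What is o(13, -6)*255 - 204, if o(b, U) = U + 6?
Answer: -204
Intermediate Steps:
o(b, U) = 6 + U
o(13, -6)*255 - 204 = (6 - 6)*255 - 204 = 0*255 - 204 = 0 - 204 = -204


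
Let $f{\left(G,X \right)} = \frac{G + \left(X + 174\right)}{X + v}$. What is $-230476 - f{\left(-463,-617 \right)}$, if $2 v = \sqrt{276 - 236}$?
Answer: $- \frac{29245977402}{126893} - \frac{302 \sqrt{10}}{126893} \approx -2.3048 \cdot 10^{5}$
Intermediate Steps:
$v = \sqrt{10}$ ($v = \frac{\sqrt{276 - 236}}{2} = \frac{\sqrt{40}}{2} = \frac{2 \sqrt{10}}{2} = \sqrt{10} \approx 3.1623$)
$f{\left(G,X \right)} = \frac{174 + G + X}{X + \sqrt{10}}$ ($f{\left(G,X \right)} = \frac{G + \left(X + 174\right)}{X + \sqrt{10}} = \frac{G + \left(174 + X\right)}{X + \sqrt{10}} = \frac{174 + G + X}{X + \sqrt{10}}$)
$-230476 - f{\left(-463,-617 \right)} = -230476 - \frac{174 - 463 - 617}{-617 + \sqrt{10}} = -230476 - \frac{1}{-617 + \sqrt{10}} \left(-906\right) = -230476 - - \frac{906}{-617 + \sqrt{10}} = -230476 + \frac{906}{-617 + \sqrt{10}}$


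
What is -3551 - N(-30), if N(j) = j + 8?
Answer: -3529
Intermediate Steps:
N(j) = 8 + j
-3551 - N(-30) = -3551 - (8 - 30) = -3551 - 1*(-22) = -3551 + 22 = -3529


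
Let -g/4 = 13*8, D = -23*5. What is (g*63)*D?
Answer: 3013920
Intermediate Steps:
D = -115
g = -416 (g = -52*8 = -4*104 = -416)
(g*63)*D = -416*63*(-115) = -26208*(-115) = 3013920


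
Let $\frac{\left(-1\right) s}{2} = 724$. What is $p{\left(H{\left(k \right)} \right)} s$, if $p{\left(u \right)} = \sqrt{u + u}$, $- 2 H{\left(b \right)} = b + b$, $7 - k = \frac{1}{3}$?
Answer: $- \frac{2896 i \sqrt{30}}{3} \approx - 5287.4 i$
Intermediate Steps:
$k = \frac{20}{3}$ ($k = 7 - \frac{1}{3} = \frac{20}{3} \approx 6.6667$)
$H{\left(b \right)} = - b$ ($H{\left(b \right)} = - \frac{b + b}{2} = - \frac{2 b}{2} = - b$)
$s = -1448$ ($s = \left(-2\right) 724 = -1448$)
$p{\left(u \right)} = \sqrt{2} \sqrt{u}$ ($p{\left(u \right)} = \sqrt{2 u} = \sqrt{2} \sqrt{u}$)
$p{\left(H{\left(k \right)} \right)} s = \sqrt{2} \sqrt{\left(-1\right) \frac{20}{3}} \left(-1448\right) = \sqrt{2} \sqrt{- \frac{20}{3}} \left(-1448\right) = \sqrt{2} \frac{2 i \sqrt{15}}{3} \left(-1448\right) = \frac{2 i \sqrt{30}}{3} \left(-1448\right) = - \frac{2896 i \sqrt{30}}{3}$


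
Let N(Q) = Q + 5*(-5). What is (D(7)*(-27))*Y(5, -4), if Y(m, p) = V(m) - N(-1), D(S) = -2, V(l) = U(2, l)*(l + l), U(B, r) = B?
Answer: 2484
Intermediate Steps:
N(Q) = -25 + Q (N(Q) = Q - 25 = -25 + Q)
V(l) = 4*l (V(l) = 2*(l + l) = 2*(2*l) = 4*l)
Y(m, p) = 26 + 4*m (Y(m, p) = 4*m - (-25 - 1) = 4*m - 1*(-26) = 4*m + 26 = 26 + 4*m)
(D(7)*(-27))*Y(5, -4) = (-2*(-27))*(26 + 4*5) = 54*(26 + 20) = 54*46 = 2484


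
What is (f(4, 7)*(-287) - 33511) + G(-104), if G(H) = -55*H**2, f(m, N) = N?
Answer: -630400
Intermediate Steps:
(f(4, 7)*(-287) - 33511) + G(-104) = (7*(-287) - 33511) - 55*(-104)**2 = (-2009 - 33511) - 55*10816 = -35520 - 594880 = -630400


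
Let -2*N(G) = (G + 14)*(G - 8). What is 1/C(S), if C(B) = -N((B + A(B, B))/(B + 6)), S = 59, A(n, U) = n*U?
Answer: 169/268780 ≈ 0.00062877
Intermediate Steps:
A(n, U) = U*n
N(G) = -(-8 + G)*(14 + G)/2 (N(G) = -(G + 14)*(G - 8)/2 = -(14 + G)*(-8 + G)/2 = -(-8 + G)*(14 + G)/2)
C(B) = -56 + (B + B²)²/(2*(6 + B)²) + 3*(B + B²)/(6 + B) (C(B) = -(56 - 3*(B + B*B)/(B + 6) - (B + B*B)²/(B + 6)²/2) = -(56 - 3*(B + B²)/(6 + B) - (B + B²)²/(6 + B)²/2) = -(56 - 3*(B + B²)/(6 + B) - (B + B²)²/(2*(6 + B)²)) = -56 + (B + B²)²/(2*(6 + B)²) + 3*(B + B²)/(6 + B))
1/C(S) = 1/((-4032 + 59⁴ - 1308*59 - 69*59² + 8*59³)/(2*(36 + 59² + 12*59))) = 1/((-4032 + 12117361 - 77172 - 69*3481 + 8*205379)/(2*(36 + 3481 + 708))) = 1/((½)*(-4032 + 12117361 - 77172 - 240189 + 1643032)/4225) = 1/((½)*(1/4225)*13439000) = 1/(268780/169) = 169/268780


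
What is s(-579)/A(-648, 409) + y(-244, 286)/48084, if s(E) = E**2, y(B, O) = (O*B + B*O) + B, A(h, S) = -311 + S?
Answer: 1342168889/392686 ≈ 3417.9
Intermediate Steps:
y(B, O) = B + 2*B*O (y(B, O) = (B*O + B*O) + B = 2*B*O + B = B + 2*B*O)
s(-579)/A(-648, 409) + y(-244, 286)/48084 = (-579)**2/(-311 + 409) - 244*(1 + 2*286)/48084 = 335241/98 - 244*(1 + 572)*(1/48084) = 335241*(1/98) - 244*573*(1/48084) = 335241/98 - 139812*1/48084 = 335241/98 - 11651/4007 = 1342168889/392686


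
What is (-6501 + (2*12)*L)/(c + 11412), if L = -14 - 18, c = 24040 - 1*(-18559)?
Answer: -7269/54011 ≈ -0.13458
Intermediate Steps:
c = 42599 (c = 24040 + 18559 = 42599)
L = -32
(-6501 + (2*12)*L)/(c + 11412) = (-6501 + (2*12)*(-32))/(42599 + 11412) = (-6501 + 24*(-32))/54011 = (-6501 - 768)*(1/54011) = -7269*1/54011 = -7269/54011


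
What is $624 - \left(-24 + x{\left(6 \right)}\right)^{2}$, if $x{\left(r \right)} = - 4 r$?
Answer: $-1680$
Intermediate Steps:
$624 - \left(-24 + x{\left(6 \right)}\right)^{2} = 624 - \left(-24 - 24\right)^{2} = 624 - \left(-48\right)^{2} = 624 - 2304 = -1680$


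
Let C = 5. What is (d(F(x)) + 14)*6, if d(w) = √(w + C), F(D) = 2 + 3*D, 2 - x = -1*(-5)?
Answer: 84 + 6*I*√2 ≈ 84.0 + 8.4853*I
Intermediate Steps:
x = -3 (x = 2 - (-1)*(-5) = 2 - 1*5 = 2 - 5 = -3)
d(w) = √(5 + w) (d(w) = √(w + 5) = √(5 + w))
(d(F(x)) + 14)*6 = (√(5 + (2 + 3*(-3))) + 14)*6 = (√(5 + (2 - 9)) + 14)*6 = (√(5 - 7) + 14)*6 = (√(-2) + 14)*6 = (I*√2 + 14)*6 = (14 + I*√2)*6 = 84 + 6*I*√2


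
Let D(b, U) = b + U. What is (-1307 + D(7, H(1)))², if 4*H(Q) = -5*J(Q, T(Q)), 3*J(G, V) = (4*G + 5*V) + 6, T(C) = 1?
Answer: 27300625/16 ≈ 1.7063e+6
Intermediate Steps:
J(G, V) = 2 + 4*G/3 + 5*V/3 (J(G, V) = ((4*G + 5*V) + 6)/3 = (6 + 4*G + 5*V)/3 = 2 + 4*G/3 + 5*V/3)
H(Q) = -55/12 - 5*Q/3 (H(Q) = (-5*(2 + 4*Q/3 + (5/3)*1))/4 = (-5*(2 + 4*Q/3 + 5/3))/4 = (-5*(11/3 + 4*Q/3))/4 = (-55/3 - 20*Q/3)/4 = -55/12 - 5*Q/3)
D(b, U) = U + b
(-1307 + D(7, H(1)))² = (-1307 + ((-55/12 - 5/3*1) + 7))² = (-1307 + ((-55/12 - 5/3) + 7))² = (-1307 + (-25/4 + 7))² = (-1307 + ¾)² = (-5225/4)² = 27300625/16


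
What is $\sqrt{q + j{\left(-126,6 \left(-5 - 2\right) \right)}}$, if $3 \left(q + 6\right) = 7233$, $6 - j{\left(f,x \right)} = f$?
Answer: $\sqrt{2537} \approx 50.369$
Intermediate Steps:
$j{\left(f,x \right)} = 6 - f$
$q = 2405$ ($q = -6 + \frac{1}{3} \cdot 7233 = -6 + 2411 = 2405$)
$\sqrt{q + j{\left(-126,6 \left(-5 - 2\right) \right)}} = \sqrt{2405 + \left(6 - -126\right)} = \sqrt{2405 + \left(6 + 126\right)} = \sqrt{2405 + 132} = \sqrt{2537}$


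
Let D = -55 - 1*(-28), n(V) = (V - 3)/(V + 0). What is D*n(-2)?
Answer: -135/2 ≈ -67.500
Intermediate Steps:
n(V) = (-3 + V)/V
D = -27 (D = -55 + 28 = -27)
D*n(-2) = -27*(-3 - 2)/(-2) = -(-27)*(-5)/2 = -27*5/2 = -135/2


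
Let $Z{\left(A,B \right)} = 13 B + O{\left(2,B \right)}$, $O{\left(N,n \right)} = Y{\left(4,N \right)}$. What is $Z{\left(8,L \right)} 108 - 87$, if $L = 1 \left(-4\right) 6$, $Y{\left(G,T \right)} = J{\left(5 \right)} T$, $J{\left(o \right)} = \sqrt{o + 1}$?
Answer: $-33783 + 216 \sqrt{6} \approx -33254.0$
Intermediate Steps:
$J{\left(o \right)} = \sqrt{1 + o}$
$Y{\left(G,T \right)} = T \sqrt{6}$ ($Y{\left(G,T \right)} = \sqrt{1 + 5} T = \sqrt{6} T = T \sqrt{6}$)
$O{\left(N,n \right)} = N \sqrt{6}$
$L = -24$ ($L = \left(-4\right) 6 = -24$)
$Z{\left(A,B \right)} = 2 \sqrt{6} + 13 B$ ($Z{\left(A,B \right)} = 13 B + 2 \sqrt{6} = 2 \sqrt{6} + 13 B$)
$Z{\left(8,L \right)} 108 - 87 = \left(2 \sqrt{6} + 13 \left(-24\right)\right) 108 - 87 = \left(2 \sqrt{6} - 312\right) 108 - 87 = \left(-312 + 2 \sqrt{6}\right) 108 - 87 = \left(-33696 + 216 \sqrt{6}\right) - 87 = -33783 + 216 \sqrt{6}$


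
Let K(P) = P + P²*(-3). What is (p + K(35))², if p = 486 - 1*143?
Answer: 10870209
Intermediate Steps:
K(P) = P - 3*P²
p = 343 (p = 486 - 143 = 343)
(p + K(35))² = (343 + 35*(1 - 3*35))² = (343 + 35*(1 - 105))² = (343 + 35*(-104))² = (343 - 3640)² = (-3297)² = 10870209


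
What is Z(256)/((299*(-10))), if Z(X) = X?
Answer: -128/1495 ≈ -0.085619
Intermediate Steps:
Z(256)/((299*(-10))) = 256/((299*(-10))) = 256/(-2990) = 256*(-1/2990) = -128/1495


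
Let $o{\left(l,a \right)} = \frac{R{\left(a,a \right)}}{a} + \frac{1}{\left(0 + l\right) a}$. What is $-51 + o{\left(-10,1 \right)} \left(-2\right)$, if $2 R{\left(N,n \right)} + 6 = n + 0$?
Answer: $- \frac{229}{5} \approx -45.8$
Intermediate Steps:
$R{\left(N,n \right)} = -3 + \frac{n}{2}$ ($R{\left(N,n \right)} = -3 + \frac{n + 0}{2} = -3 + \frac{n}{2}$)
$o{\left(l,a \right)} = \frac{1}{a l} + \frac{-3 + \frac{a}{2}}{a}$ ($o{\left(l,a \right)} = \frac{-3 + \frac{a}{2}}{a} + \frac{1}{\left(0 + l\right) a} = \frac{-3 + \frac{a}{2}}{a} + \frac{1}{l a} = \frac{-3 + \frac{a}{2}}{a} + \frac{1}{a l} = \frac{1}{a l} + \frac{-3 + \frac{a}{2}}{a}$)
$-51 + o{\left(-10,1 \right)} \left(-2\right) = -51 + \frac{2 - 10 \left(-6 + 1\right)}{2 \cdot 1 \left(-10\right)} \left(-2\right) = -51 + \frac{1}{2} \cdot 1 \left(- \frac{1}{10}\right) \left(2 - -50\right) \left(-2\right) = -51 + \frac{1}{2} \cdot 1 \left(- \frac{1}{10}\right) \left(2 + 50\right) \left(-2\right) = -51 + \frac{1}{2} \cdot 1 \left(- \frac{1}{10}\right) 52 \left(-2\right) = -51 - - \frac{26}{5} = -51 + \frac{26}{5} = - \frac{229}{5}$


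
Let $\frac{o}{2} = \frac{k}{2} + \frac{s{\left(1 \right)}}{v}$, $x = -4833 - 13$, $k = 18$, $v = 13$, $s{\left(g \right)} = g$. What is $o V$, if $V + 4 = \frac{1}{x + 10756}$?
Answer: $- \frac{2789402}{38415} \approx -72.612$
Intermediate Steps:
$x = -4846$ ($x = -4833 - 13 = -4846$)
$o = \frac{236}{13}$ ($o = 2 \left(\frac{18}{2} + 1 \cdot \frac{1}{13}\right) = 2 \left(18 \cdot \frac{1}{2} + 1 \cdot \frac{1}{13}\right) = 2 \left(9 + \frac{1}{13}\right) = 2 \cdot \frac{118}{13} = \frac{236}{13} \approx 18.154$)
$V = - \frac{23639}{5910}$ ($V = -4 + \frac{1}{-4846 + 10756} = -4 + \frac{1}{5910} = - \frac{23639}{5910} \approx -3.9998$)
$o V = \frac{236}{13} \left(- \frac{23639}{5910}\right) = - \frac{2789402}{38415}$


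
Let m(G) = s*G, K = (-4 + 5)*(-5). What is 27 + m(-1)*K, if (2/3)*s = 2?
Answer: 42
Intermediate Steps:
s = 3 (s = (3/2)*2 = 3)
K = -5 (K = 1*(-5) = -5)
m(G) = 3*G
27 + m(-1)*K = 27 + (3*(-1))*(-5) = 27 - 3*(-5) = 27 + 15 = 42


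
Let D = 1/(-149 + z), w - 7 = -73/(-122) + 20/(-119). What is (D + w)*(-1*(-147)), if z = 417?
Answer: 303707061/277916 ≈ 1092.8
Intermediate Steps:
w = 107873/14518 (w = 7 + (-73/(-122) + 20/(-119)) = 7 + (-73*(-1/122) + 20*(-1/119)) = 7 + (73/122 - 20/119) = 7 + 6247/14518 = 107873/14518 ≈ 7.4303)
D = 1/268 (D = 1/(-149 + 417) = 1/268 ≈ 0.0037313)
(D + w)*(-1*(-147)) = (1/268 + 107873/14518)*(-1*(-147)) = (14462241/1945412)*147 = 303707061/277916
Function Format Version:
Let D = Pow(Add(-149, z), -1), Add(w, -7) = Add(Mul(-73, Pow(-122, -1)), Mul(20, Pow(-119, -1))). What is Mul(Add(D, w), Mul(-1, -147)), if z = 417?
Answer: Rational(303707061, 277916) ≈ 1092.8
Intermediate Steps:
w = Rational(107873, 14518) (w = Add(7, Add(Mul(-73, Pow(-122, -1)), Mul(20, Pow(-119, -1)))) = Add(7, Add(Mul(-73, Rational(-1, 122)), Mul(20, Rational(-1, 119)))) = Add(7, Add(Rational(73, 122), Rational(-20, 119))) = Add(7, Rational(6247, 14518)) = Rational(107873, 14518) ≈ 7.4303)
D = Rational(1, 268) (D = Pow(Add(-149, 417), -1) = Pow(268, -1) = Rational(1, 268) ≈ 0.0037313)
Mul(Add(D, w), Mul(-1, -147)) = Mul(Add(Rational(1, 268), Rational(107873, 14518)), Mul(-1, -147)) = Mul(Rational(14462241, 1945412), 147) = Rational(303707061, 277916)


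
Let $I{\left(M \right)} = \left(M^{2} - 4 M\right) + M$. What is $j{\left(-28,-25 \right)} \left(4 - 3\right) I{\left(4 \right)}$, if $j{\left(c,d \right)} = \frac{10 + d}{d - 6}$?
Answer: $\frac{60}{31} \approx 1.9355$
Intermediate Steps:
$j{\left(c,d \right)} = \frac{10 + d}{-6 + d}$
$I{\left(M \right)} = M^{2} - 3 M$
$j{\left(-28,-25 \right)} \left(4 - 3\right) I{\left(4 \right)} = \frac{10 - 25}{-6 - 25} \left(4 - 3\right) 4 \left(-3 + 4\right) = \frac{1}{-31} \left(-15\right) 1 \cdot 4 \cdot 1 = \left(- \frac{1}{31}\right) \left(-15\right) 1 \cdot 4 = \frac{15}{31} \cdot 4 = \frac{60}{31}$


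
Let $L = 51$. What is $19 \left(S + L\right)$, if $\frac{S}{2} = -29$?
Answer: $-133$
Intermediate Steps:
$S = -58$ ($S = 2 \left(-29\right) = -58$)
$19 \left(S + L\right) = 19 \left(-58 + 51\right) = 19 \left(-7\right) = -133$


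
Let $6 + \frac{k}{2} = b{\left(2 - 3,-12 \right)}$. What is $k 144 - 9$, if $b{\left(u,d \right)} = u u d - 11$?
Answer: $-8361$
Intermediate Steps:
$b{\left(u,d \right)} = -11 + d u^{2}$ ($b{\left(u,d \right)} = u^{2} d - 11 = d u^{2} - 11 = -11 + d u^{2}$)
$k = -58$ ($k = -12 + 2 \left(-11 - 12 \left(2 - 3\right)^{2}\right) = -12 + 2 \left(-11 - 12 \left(-1\right)^{2}\right) = -12 + 2 \left(-11 - 12\right) = -12 + 2 \left(-23\right) = -12 - 46 = -58$)
$k 144 - 9 = \left(-58\right) 144 - 9 = -8352 - 9 = -8361$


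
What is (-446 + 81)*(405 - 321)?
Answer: -30660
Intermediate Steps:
(-446 + 81)*(405 - 321) = -365*84 = -30660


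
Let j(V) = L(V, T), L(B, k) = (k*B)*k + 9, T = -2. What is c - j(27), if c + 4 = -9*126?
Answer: -1255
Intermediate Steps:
c = -1138 (c = -4 - 9*126 = -4 - 1134 = -1138)
L(B, k) = 9 + B*k² (L(B, k) = (B*k)*k + 9 = B*k² + 9 = 9 + B*k²)
j(V) = 9 + 4*V (j(V) = 9 + V*(-2)² = 9 + V*4 = 9 + 4*V)
c - j(27) = -1138 - (9 + 4*27) = -1138 - (9 + 108) = -1138 - 1*117 = -1138 - 117 = -1255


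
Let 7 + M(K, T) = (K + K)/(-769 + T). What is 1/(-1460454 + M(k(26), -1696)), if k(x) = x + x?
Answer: -2465/3600036469 ≈ -6.8471e-7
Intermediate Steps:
k(x) = 2*x
M(K, T) = -7 + 2*K/(-769 + T) (M(K, T) = -7 + (K + K)/(-769 + T) = -7 + (2*K)/(-769 + T) = -7 + 2*K/(-769 + T))
1/(-1460454 + M(k(26), -1696)) = 1/(-1460454 + (5383 - 7*(-1696) + 2*(2*26))/(-769 - 1696)) = 1/(-1460454 + (5383 + 11872 + 2*52)/(-2465)) = 1/(-1460454 - (5383 + 11872 + 104)/2465) = 1/(-1460454 - 1/2465*17359) = 1/(-1460454 - 17359/2465) = 1/(-3600036469/2465) = -2465/3600036469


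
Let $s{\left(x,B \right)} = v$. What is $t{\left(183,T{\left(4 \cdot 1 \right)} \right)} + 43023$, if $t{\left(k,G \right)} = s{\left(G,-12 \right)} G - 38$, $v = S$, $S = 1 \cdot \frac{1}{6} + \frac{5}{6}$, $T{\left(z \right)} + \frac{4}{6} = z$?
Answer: $\frac{128965}{3} \approx 42988.0$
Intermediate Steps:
$T{\left(z \right)} = - \frac{2}{3} + z$
$S = 1$ ($S = 1 \cdot \frac{1}{6} + 5 \cdot \frac{1}{6} = \frac{1}{6} + \frac{5}{6} = 1$)
$v = 1$
$s{\left(x,B \right)} = 1$
$t{\left(k,G \right)} = -38 + G$ ($t{\left(k,G \right)} = 1 G - 38 = G - 38 = -38 + G$)
$t{\left(183,T{\left(4 \cdot 1 \right)} \right)} + 43023 = \left(-38 + \left(- \frac{2}{3} + 4 \cdot 1\right)\right) + 43023 = \left(-38 + \left(- \frac{2}{3} + 4\right)\right) + 43023 = \left(-38 + \frac{10}{3}\right) + 43023 = - \frac{104}{3} + 43023 = \frac{128965}{3}$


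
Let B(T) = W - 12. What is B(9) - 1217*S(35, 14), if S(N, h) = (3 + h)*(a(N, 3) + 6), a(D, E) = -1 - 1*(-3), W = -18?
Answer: -165542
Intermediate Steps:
a(D, E) = 2 (a(D, E) = -1 + 3 = 2)
B(T) = -30 (B(T) = -18 - 12 = -30)
S(N, h) = 24 + 8*h (S(N, h) = (3 + h)*(2 + 6) = (3 + h)*8 = 24 + 8*h)
B(9) - 1217*S(35, 14) = -30 - 1217*(24 + 8*14) = -30 - 1217*(24 + 112) = -30 - 1217*136 = -30 - 165512 = -165542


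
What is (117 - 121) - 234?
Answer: -238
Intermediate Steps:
(117 - 121) - 234 = -4 - 234 = -238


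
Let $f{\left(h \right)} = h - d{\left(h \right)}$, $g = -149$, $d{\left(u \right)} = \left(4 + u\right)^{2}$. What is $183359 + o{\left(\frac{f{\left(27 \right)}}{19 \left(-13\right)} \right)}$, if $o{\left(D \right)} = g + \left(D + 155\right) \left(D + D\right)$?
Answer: $\frac{11250719982}{61009} \approx 1.8441 \cdot 10^{5}$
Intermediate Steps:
$f{\left(h \right)} = h - \left(4 + h\right)^{2}$
$o{\left(D \right)} = -149 + 2 D \left(155 + D\right)$ ($o{\left(D \right)} = -149 + \left(D + 155\right) \left(D + D\right) = -149 + \left(155 + D\right) 2 D = -149 + 2 D \left(155 + D\right)$)
$183359 + o{\left(\frac{f{\left(27 \right)}}{19 \left(-13\right)} \right)} = 183359 + \left(-149 + 2 \left(\frac{27 - \left(4 + 27\right)^{2}}{19 \left(-13\right)}\right)^{2} + 310 \frac{27 - \left(4 + 27\right)^{2}}{19 \left(-13\right)}\right) = 183359 + \left(-149 + 2 \left(\frac{27 - 31^{2}}{-247}\right)^{2} + 310 \frac{27 - 31^{2}}{-247}\right) = 183359 + \left(-149 + 2 \left(\left(27 - 961\right) \left(- \frac{1}{247}\right)\right)^{2} + 310 \left(27 - 961\right) \left(- \frac{1}{247}\right)\right) = 183359 + \left(-149 + 2 \left(\left(-934\right) \left(- \frac{1}{247}\right)\right)^{2} + 310 \left(\left(-934\right) \left(- \frac{1}{247}\right)\right)\right) = 183359 + \left(-149 + 2 \left(\frac{934}{247}\right)^{2} + 310 \cdot \frac{934}{247}\right) = 183359 + \left(-149 + 2 \cdot \frac{872356}{61009} + \frac{289540}{247}\right) = 183359 + \left(-149 + \frac{1744712}{61009} + \frac{289540}{247}\right) = 183359 + \frac{64170751}{61009} = \frac{11250719982}{61009}$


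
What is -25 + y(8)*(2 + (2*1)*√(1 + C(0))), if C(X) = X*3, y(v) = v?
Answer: 7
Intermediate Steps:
C(X) = 3*X
-25 + y(8)*(2 + (2*1)*√(1 + C(0))) = -25 + 8*(2 + (2*1)*√(1 + 3*0)) = -25 + 8*(2 + 2*√(1 + 0)) = -25 + 8*(2 + 2*√1) = -25 + 8*(2 + 2*1) = -25 + 8*(2 + 2) = -25 + 8*4 = -25 + 32 = 7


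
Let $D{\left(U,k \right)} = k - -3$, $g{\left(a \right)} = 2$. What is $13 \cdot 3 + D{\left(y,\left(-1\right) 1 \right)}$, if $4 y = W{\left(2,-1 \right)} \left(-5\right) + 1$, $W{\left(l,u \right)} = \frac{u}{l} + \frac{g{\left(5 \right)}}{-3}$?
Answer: $41$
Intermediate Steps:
$W{\left(l,u \right)} = - \frac{2}{3} + \frac{u}{l}$ ($W{\left(l,u \right)} = \frac{u}{l} + \frac{2}{-3} = \frac{u}{l} + 2 \left(- \frac{1}{3}\right) = \frac{u}{l} - \frac{2}{3} = - \frac{2}{3} + \frac{u}{l}$)
$y = \frac{41}{24}$ ($y = \frac{\left(- \frac{2}{3} - \frac{1}{2}\right) \left(-5\right) + 1}{4} = \frac{\left(- \frac{7}{6}\right) \left(-5\right) + 1}{4} = \frac{\frac{35}{6} + 1}{4} = \frac{1}{4} \cdot \frac{41}{6} = \frac{41}{24} \approx 1.7083$)
$D{\left(U,k \right)} = 3 + k$ ($D{\left(U,k \right)} = k + 3 = 3 + k$)
$13 \cdot 3 + D{\left(y,\left(-1\right) 1 \right)} = 13 \cdot 3 + \left(3 - 1\right) = 39 + \left(3 - 1\right) = 39 + 2 = 41$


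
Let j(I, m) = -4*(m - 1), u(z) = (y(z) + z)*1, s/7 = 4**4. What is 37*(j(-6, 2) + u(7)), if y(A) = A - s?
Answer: -65934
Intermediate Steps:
s = 1792 (s = 7*4**4 = 7*256 = 1792)
y(A) = -1792 + A (y(A) = A - 1*1792 = A - 1792 = -1792 + A)
u(z) = -1792 + 2*z (u(z) = ((-1792 + z) + z)*1 = (-1792 + 2*z)*1 = -1792 + 2*z)
j(I, m) = 4 - 4*m (j(I, m) = -4*(-1 + m) = 4 - 4*m)
37*(j(-6, 2) + u(7)) = 37*((4 - 4*2) + (-1792 + 2*7)) = 37*((4 - 8) + (-1792 + 14)) = 37*(-4 - 1778) = 37*(-1782) = -65934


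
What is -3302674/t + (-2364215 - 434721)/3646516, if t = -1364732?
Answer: 1027932007329/622064634214 ≈ 1.6525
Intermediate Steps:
-3302674/t + (-2364215 - 434721)/3646516 = -3302674/(-1364732) + (-2364215 - 434721)/3646516 = -3302674*(-1/1364732) - 2798936*1/3646516 = 1651337/682366 - 699734/911629 = 1027932007329/622064634214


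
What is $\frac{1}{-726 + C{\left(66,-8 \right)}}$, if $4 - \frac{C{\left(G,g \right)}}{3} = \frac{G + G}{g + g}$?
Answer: $- \frac{4}{2757} \approx -0.0014509$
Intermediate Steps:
$C{\left(G,g \right)} = 12 - \frac{3 G}{g}$ ($C{\left(G,g \right)} = 12 - 3 \frac{G + G}{g + g} = 12 - 3 \frac{2 G}{2 g} = 12 - 3 \cdot 2 G \frac{1}{2 g} = 12 - 3 \frac{G}{g} = 12 - \frac{3 G}{g}$)
$\frac{1}{-726 + C{\left(66,-8 \right)}} = \frac{1}{-726 - \left(-12 + \frac{198}{-8}\right)} = \frac{1}{-726 - \left(-12 + 198 \left(- \frac{1}{8}\right)\right)} = \frac{1}{-726 + \left(12 + \frac{99}{4}\right)} = \frac{1}{-726 + \frac{147}{4}} = \frac{1}{- \frac{2757}{4}} = - \frac{4}{2757}$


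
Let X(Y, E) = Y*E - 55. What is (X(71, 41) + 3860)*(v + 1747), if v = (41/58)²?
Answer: 9870150931/841 ≈ 1.1736e+7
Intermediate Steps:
X(Y, E) = -55 + E*Y (X(Y, E) = E*Y - 55 = -55 + E*Y)
v = 1681/3364 (v = (41*(1/58))² = (41/58)² = 1681/3364 ≈ 0.49970)
(X(71, 41) + 3860)*(v + 1747) = ((-55 + 41*71) + 3860)*(1681/3364 + 1747) = ((-55 + 2911) + 3860)*(5878589/3364) = (2856 + 3860)*(5878589/3364) = 6716*(5878589/3364) = 9870150931/841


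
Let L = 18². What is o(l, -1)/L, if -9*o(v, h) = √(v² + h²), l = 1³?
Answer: -√2/2916 ≈ -0.00048498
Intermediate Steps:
l = 1
o(v, h) = -√(h² + v²)/9 (o(v, h) = -√(v² + h²)/9 = -√(h² + v²)/9)
L = 324
o(l, -1)/L = -√((-1)² + 1²)/9/324 = -√(1 + 1)/9*(1/324) = -√2/9*(1/324) = -√2/2916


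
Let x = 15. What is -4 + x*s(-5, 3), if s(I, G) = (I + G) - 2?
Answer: -64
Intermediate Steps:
s(I, G) = -2 + G + I (s(I, G) = (G + I) - 2 = -2 + G + I)
-4 + x*s(-5, 3) = -4 + 15*(-2 + 3 - 5) = -4 + 15*(-4) = -4 - 60 = -64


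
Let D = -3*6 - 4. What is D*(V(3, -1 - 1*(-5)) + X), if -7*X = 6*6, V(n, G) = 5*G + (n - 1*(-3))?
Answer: -3212/7 ≈ -458.86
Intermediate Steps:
V(n, G) = 3 + n + 5*G (V(n, G) = 5*G + (n + 3) = 5*G + (3 + n) = 3 + n + 5*G)
X = -36/7 (X = -6*6/7 = -⅐*36 = -36/7 ≈ -5.1429)
D = -22 (D = -18 - 4 = -22)
D*(V(3, -1 - 1*(-5)) + X) = -22*((3 + 3 + 5*(-1 - 1*(-5))) - 36/7) = -22*((3 + 3 + 5*(-1 + 5)) - 36/7) = -22*((3 + 3 + 5*4) - 36/7) = -22*((3 + 3 + 20) - 36/7) = -22*(26 - 36/7) = -22*146/7 = -3212/7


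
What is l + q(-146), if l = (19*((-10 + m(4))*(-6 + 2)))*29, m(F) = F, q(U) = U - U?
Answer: 13224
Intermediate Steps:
q(U) = 0
l = 13224 (l = (19*((-10 + 4)*(-6 + 2)))*29 = (19*(-6*(-4)))*29 = (19*24)*29 = 456*29 = 13224)
l + q(-146) = 13224 + 0 = 13224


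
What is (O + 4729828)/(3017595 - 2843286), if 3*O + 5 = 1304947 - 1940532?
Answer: 13553894/522927 ≈ 25.919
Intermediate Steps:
O = -635590/3 (O = -5/3 + (1304947 - 1940532)/3 = -5/3 + (⅓)*(-635585) = -5/3 - 635585/3 = -635590/3 ≈ -2.1186e+5)
(O + 4729828)/(3017595 - 2843286) = (-635590/3 + 4729828)/(3017595 - 2843286) = (13553894/3)/174309 = (13553894/3)*(1/174309) = 13553894/522927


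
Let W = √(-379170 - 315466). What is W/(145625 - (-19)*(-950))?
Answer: 2*I*√173659/127575 ≈ 0.006533*I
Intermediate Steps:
W = 2*I*√173659 (W = √(-694636) = 2*I*√173659 ≈ 833.45*I)
W/(145625 - (-19)*(-950)) = (2*I*√173659)/(145625 - (-19)*(-950)) = (2*I*√173659)/(145625 - 1*18050) = (2*I*√173659)/(145625 - 18050) = (2*I*√173659)/127575 = (2*I*√173659)*(1/127575) = 2*I*√173659/127575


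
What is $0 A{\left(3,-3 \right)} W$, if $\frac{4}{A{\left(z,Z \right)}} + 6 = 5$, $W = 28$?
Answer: $0$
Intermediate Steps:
$A{\left(z,Z \right)} = -4$ ($A{\left(z,Z \right)} = \frac{4}{-6 + 5} = \frac{4}{-1} = 4 \left(-1\right) = -4$)
$0 A{\left(3,-3 \right)} W = 0 \left(-4\right) 28 = 0 \cdot 28 = 0$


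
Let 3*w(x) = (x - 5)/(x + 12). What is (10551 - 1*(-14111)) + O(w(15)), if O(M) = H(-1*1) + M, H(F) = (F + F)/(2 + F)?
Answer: 1997470/81 ≈ 24660.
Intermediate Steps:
w(x) = (-5 + x)/(3*(12 + x)) (w(x) = ((x - 5)/(x + 12))/3 = ((-5 + x)/(12 + x))/3 = (-5 + x)/(3*(12 + x)))
H(F) = 2*F/(2 + F) (H(F) = (2*F)/(2 + F) = 2*F/(2 + F))
O(M) = -2 + M (O(M) = 2*(-1*1)/(2 - 1*1) + M = 2*(-1)/(2 - 1) + M = 2*(-1)/1 + M = 2*(-1)*1 + M = -2 + M)
(10551 - 1*(-14111)) + O(w(15)) = (10551 - 1*(-14111)) + (-2 + (-5 + 15)/(3*(12 + 15))) = (10551 + 14111) + (-2 + (1/3)*10/27) = 24662 + (-2 + (1/3)*(1/27)*10) = 24662 + (-2 + 10/81) = 24662 - 152/81 = 1997470/81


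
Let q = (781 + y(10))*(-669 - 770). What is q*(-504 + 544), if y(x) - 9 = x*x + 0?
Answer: -51228400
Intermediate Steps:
y(x) = 9 + x² (y(x) = 9 + (x*x + 0) = 9 + (x² + 0) = 9 + x²)
q = -1280710 (q = (781 + (9 + 10²))*(-669 - 770) = (781 + (9 + 100))*(-1439) = (781 + 109)*(-1439) = 890*(-1439) = -1280710)
q*(-504 + 544) = -1280710*(-504 + 544) = -1280710*40 = -51228400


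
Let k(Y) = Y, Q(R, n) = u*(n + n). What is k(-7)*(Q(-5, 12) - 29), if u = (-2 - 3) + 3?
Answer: 539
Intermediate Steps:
u = -2 (u = -5 + 3 = -2)
Q(R, n) = -4*n (Q(R, n) = -2*(n + n) = -4*n)
k(-7)*(Q(-5, 12) - 29) = -7*(-4*12 - 29) = -7*(-48 - 29) = -7*(-77) = 539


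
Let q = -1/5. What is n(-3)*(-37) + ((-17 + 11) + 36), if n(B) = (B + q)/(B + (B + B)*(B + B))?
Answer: 5542/165 ≈ 33.588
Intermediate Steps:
q = -⅕ (q = -1*⅕ = -⅕ ≈ -0.20000)
n(B) = (-⅕ + B)/(B + 4*B²) (n(B) = (B - ⅕)/(B + (B + B)*(B + B)) = (-⅕ + B)/(B + (2*B)*(2*B)) = (-⅕ + B)/(B + 4*B²))
n(-3)*(-37) + ((-17 + 11) + 36) = ((-⅕ - 3)/((-3)*(1 + 4*(-3))))*(-37) + ((-17 + 11) + 36) = -⅓*(-16/5)/(1 - 12)*(-37) + (-6 + 36) = -⅓*(-16/5)/(-11)*(-37) + 30 = -⅓*(-1/11)*(-16/5)*(-37) + 30 = -16/165*(-37) + 30 = 592/165 + 30 = 5542/165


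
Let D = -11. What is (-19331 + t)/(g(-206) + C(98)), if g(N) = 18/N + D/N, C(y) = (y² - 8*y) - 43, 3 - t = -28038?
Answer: 358852/361611 ≈ 0.99237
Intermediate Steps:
t = 28041 (t = 3 - 1*(-28038) = 3 + 28038 = 28041)
C(y) = -43 + y² - 8*y
g(N) = 7/N (g(N) = 18/N - 11/N = 7/N)
(-19331 + t)/(g(-206) + C(98)) = (-19331 + 28041)/(7/(-206) + (-43 + 98² - 8*98)) = 8710/(7*(-1/206) + (-43 + 9604 - 784)) = 8710/(-7/206 + 8777) = 8710/(1808055/206) = 8710*(206/1808055) = 358852/361611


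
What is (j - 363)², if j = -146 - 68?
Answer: 332929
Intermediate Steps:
j = -214
(j - 363)² = (-214 - 363)² = (-577)² = 332929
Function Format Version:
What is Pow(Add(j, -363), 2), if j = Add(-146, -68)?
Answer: 332929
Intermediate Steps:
j = -214
Pow(Add(j, -363), 2) = Pow(Add(-214, -363), 2) = Pow(-577, 2) = 332929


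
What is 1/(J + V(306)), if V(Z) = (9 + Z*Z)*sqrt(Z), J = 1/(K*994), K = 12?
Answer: -11928/381791166008061801599 + 39970640687040*sqrt(34)/381791166008061801599 ≈ 6.1046e-7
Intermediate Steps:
J = 1/11928 (J = 1/(12*994) = 1/11928 ≈ 8.3836e-5)
V(Z) = sqrt(Z)*(9 + Z**2) (V(Z) = (9 + Z**2)*sqrt(Z) = sqrt(Z)*(9 + Z**2))
1/(J + V(306)) = 1/(1/11928 + sqrt(306)*(9 + 306**2)) = 1/(1/11928 + (3*sqrt(34))*(9 + 93636)) = 1/(1/11928 + (3*sqrt(34))*93645) = 1/(1/11928 + 280935*sqrt(34))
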